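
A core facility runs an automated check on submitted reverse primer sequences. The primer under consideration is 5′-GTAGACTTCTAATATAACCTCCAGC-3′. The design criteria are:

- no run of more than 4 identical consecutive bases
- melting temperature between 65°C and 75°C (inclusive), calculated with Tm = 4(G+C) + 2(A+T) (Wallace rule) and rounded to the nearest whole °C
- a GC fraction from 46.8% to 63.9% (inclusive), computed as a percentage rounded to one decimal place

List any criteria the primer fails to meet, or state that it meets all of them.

Fails: GC content.

Base counts: A=8, T=7, G=3, C=7 (length 25).
homopolymer run: longest run = 2 ✓
Tm: Tm = 2·15 + 4·10 = 70°C ✓
GC content: GC 10/25 = 40.0%, outside 46.8–63.9% ✗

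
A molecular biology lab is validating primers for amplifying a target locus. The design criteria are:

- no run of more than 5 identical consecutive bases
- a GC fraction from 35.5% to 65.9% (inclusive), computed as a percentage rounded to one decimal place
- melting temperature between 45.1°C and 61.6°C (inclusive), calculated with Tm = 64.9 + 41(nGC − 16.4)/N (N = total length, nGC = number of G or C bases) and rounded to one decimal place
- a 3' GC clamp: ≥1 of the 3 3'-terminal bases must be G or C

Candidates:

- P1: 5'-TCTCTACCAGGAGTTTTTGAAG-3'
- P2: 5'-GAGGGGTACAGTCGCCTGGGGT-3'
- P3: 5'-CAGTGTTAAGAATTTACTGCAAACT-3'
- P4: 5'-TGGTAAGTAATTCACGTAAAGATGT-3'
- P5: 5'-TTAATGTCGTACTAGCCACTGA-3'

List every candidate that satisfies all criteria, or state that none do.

P1 and P5.

P1 (22 nt, A=5 T=8 G=5 C=4): longest run = 5 ✓; GC 9/22 = 40.9% ✓; Tm = 64.9 + 41·(9 − 16.4)/22 = 51.1°C ✓; 3' end AAG has 1 G/C ✓ — passes.
P2 (22 nt, A=3 T=4 G=11 C=4): longest run = 4 ✓; GC 15/22 = 68.2%, outside 35.5–65.9% ✗; Tm = 64.9 + 41·(15 − 16.4)/22 = 62.3°C, outside 45.1–61.6°C ✗; 3' end GGT has 2 G/C ✓ — fails.
P3 (25 nt, A=9 T=8 G=4 C=4): longest run = 3 ✓; GC 8/25 = 32.0%, outside 35.5–65.9% ✗; Tm = 64.9 + 41·(8 − 16.4)/25 = 51.1°C ✓; 3' end ACT has 1 G/C ✓ — fails.
P4 (25 nt, A=9 T=8 G=6 C=2): longest run = 3 ✓; GC 8/25 = 32.0%, outside 35.5–65.9% ✗; Tm = 64.9 + 41·(8 − 16.4)/25 = 51.1°C ✓; 3' end TGT has 1 G/C ✓ — fails.
P5 (22 nt, A=6 T=7 G=4 C=5): longest run = 2 ✓; GC 9/22 = 40.9% ✓; Tm = 64.9 + 41·(9 − 16.4)/22 = 51.1°C ✓; 3' end TGA has 1 G/C ✓ — passes.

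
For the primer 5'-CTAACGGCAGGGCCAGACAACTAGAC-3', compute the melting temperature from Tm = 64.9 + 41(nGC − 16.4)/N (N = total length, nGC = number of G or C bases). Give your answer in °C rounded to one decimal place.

62.7°C

Base counts: A=9, T=2, G=7, C=8; G+C = 15, N = 26.
Tm = 64.9 + 41·(15 − 16.4)/26 = 64.9 + -57.40/26 = 62.7°C.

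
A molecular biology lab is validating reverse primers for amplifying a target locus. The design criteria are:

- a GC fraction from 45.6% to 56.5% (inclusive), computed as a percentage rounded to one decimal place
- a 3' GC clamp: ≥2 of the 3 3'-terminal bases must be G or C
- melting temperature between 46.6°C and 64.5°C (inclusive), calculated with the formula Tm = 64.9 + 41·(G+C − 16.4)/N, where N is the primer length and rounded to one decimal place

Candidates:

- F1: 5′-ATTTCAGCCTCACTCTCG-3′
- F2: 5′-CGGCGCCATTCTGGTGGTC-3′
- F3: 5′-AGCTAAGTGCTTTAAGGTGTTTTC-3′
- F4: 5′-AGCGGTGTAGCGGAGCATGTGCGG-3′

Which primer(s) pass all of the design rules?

F1 (18 nt, A=3 T=6 G=2 C=7): GC 9/18 = 50.0% ✓; 3' end TCG has 2 G/C ✓; Tm = 64.9 + 41·(9 − 16.4)/18 = 48.0°C ✓ — passes.
F2 (19 nt, A=1 T=5 G=7 C=6): GC 13/19 = 68.4%, outside 45.6–56.5% ✗; 3' end GTC has 2 G/C ✓; Tm = 64.9 + 41·(13 − 16.4)/19 = 57.6°C ✓ — fails.
F3 (24 nt, A=5 T=10 G=6 C=3): GC 9/24 = 37.5%, outside 45.6–56.5% ✗; 3' end TTC has 1 G/C, need ≥2 ✗; Tm = 64.9 + 41·(9 − 16.4)/24 = 52.3°C ✓ — fails.
F4 (24 nt, A=4 T=4 G=12 C=4): GC 16/24 = 66.7%, outside 45.6–56.5% ✗; 3' end CGG has 3 G/C ✓; Tm = 64.9 + 41·(16 − 16.4)/24 = 64.2°C ✓ — fails.

F1 only.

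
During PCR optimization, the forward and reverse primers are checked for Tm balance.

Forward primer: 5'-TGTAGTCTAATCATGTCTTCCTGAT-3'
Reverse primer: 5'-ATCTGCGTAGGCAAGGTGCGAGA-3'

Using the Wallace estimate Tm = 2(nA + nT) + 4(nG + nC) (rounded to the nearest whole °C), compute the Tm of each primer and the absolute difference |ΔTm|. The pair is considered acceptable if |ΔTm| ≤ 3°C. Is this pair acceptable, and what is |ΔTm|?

Forward: A=5 T=11 G=4 C=5 → Tm = 2·16 + 4·9 = 68°C.
Reverse: A=6 T=4 G=9 C=4 → Tm = 2·10 + 4·13 = 72°C.
|ΔTm| = |68 − 72| = 4°C, > 3°C.

|ΔTm| = 4°C; the pair is not acceptable.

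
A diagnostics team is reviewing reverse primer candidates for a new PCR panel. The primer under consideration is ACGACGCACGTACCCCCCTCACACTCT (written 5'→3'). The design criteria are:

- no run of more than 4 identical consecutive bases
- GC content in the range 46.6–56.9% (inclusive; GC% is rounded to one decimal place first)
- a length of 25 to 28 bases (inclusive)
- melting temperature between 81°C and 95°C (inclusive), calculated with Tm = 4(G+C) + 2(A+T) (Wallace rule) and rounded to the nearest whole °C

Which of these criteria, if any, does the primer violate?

Base counts: A=6, T=4, G=3, C=14 (length 27).
homopolymer run: longest run = 6, exceeds 4 ✗
GC content: GC 17/27 = 63.0%, outside 46.6–56.9% ✗
length: length 27 ✓
Tm: Tm = 2·10 + 4·17 = 88°C ✓

Fails: homopolymer run, GC content.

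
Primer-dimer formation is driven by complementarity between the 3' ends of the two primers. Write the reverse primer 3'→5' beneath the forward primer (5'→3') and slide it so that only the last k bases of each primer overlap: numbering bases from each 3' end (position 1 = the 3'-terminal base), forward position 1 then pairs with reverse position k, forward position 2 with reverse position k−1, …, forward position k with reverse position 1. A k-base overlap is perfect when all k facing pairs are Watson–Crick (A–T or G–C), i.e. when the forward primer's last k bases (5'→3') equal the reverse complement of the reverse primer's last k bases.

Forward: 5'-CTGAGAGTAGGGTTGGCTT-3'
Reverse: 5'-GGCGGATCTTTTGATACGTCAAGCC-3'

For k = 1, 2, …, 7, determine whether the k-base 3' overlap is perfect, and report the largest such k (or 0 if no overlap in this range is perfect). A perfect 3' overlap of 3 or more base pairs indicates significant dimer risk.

Last 7 bases (5'→3') — forward …TTGGCTT, reverse …TCAAGCC.
Reverse complement of the reverse primer's last 7 bases: GGCTTGA; its first k bases are the reverse complement of the reverse primer's last k bases, so a perfect k-base overlap needs the forward primer's last k bases to equal them.
Comparing (forward last k vs required): k=1: T vs G ✗; k=2: TT vs GG ✗; k=3: CTT vs GGC ✗; k=4: GCTT vs GGCT ✗; k=5: GGCTT vs GGCTT ✓; k=6: TGGCTT vs GGCTTG ✗; k=7: TTGGCTT vs GGCTTGA ✗.
Only k = 5 is perfect, so the longest perfect 3' overlap is 5.

Longest perfect overlap: 5 complementary base pairs; significant dimer risk (threshold 3).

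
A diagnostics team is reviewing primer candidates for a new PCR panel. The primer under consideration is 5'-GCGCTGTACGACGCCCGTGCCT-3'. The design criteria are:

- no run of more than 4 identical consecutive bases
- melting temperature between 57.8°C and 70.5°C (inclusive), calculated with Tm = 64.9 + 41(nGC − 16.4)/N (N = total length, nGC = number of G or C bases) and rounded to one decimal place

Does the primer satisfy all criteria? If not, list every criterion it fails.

Meets all criteria.

Base counts: A=2, T=4, G=7, C=9 (length 22).
homopolymer run: longest run = 3 ✓
Tm: Tm = 64.9 + 41·(16 − 16.4)/22 = 64.2°C ✓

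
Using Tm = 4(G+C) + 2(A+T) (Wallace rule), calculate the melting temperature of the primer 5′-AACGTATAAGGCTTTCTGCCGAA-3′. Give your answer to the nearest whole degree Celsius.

Base counts: A=7, T=6, G=5, C=5 (length 23).
Tm = 2·(7+6) + 4·(5+5) = 2·13 + 4·10 = 26 + 40 = 66°C.

66°C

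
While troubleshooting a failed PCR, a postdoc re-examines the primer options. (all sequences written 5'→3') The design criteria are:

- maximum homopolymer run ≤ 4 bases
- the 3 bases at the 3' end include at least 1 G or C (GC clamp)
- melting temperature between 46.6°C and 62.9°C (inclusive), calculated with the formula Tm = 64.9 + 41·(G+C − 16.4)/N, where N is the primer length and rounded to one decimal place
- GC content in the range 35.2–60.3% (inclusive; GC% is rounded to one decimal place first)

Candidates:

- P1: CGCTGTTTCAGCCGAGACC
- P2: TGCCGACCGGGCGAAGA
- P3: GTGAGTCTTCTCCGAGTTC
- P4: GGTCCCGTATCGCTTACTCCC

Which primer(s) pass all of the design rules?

P3 only.

P1 (19 nt, A=3 T=4 G=5 C=7): longest run = 3 ✓; 3' end ACC has 2 G/C ✓; Tm = 64.9 + 41·(12 − 16.4)/19 = 55.4°C ✓; GC 12/19 = 63.2%, outside 35.2–60.3% ✗ — fails.
P2 (17 nt, A=4 T=1 G=7 C=5): longest run = 3 ✓; 3' end AGA has 1 G/C ✓; Tm = 64.9 + 41·(12 − 16.4)/17 = 54.3°C ✓; GC 12/17 = 70.6%, outside 35.2–60.3% ✗ — fails.
P3 (19 nt, A=2 T=7 G=5 C=5): longest run = 2 ✓; 3' end TTC has 1 G/C ✓; Tm = 64.9 + 41·(10 − 16.4)/19 = 51.1°C ✓; GC 10/19 = 52.6% ✓ — passes.
P4 (21 nt, A=2 T=6 G=4 C=9): longest run = 3 ✓; 3' end CCC has 3 G/C ✓; Tm = 64.9 + 41·(13 − 16.4)/21 = 58.3°C ✓; GC 13/21 = 61.9%, outside 35.2–60.3% ✗ — fails.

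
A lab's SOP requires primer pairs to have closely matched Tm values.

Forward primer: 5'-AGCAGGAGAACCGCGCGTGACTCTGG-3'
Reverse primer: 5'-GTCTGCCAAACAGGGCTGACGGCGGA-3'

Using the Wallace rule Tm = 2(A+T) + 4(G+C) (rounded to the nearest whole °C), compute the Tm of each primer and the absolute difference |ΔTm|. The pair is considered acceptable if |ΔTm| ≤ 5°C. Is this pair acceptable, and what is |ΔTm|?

|ΔTm| = 0°C; the pair is acceptable.

Forward: A=6 T=3 G=10 C=7 → Tm = 2·9 + 4·17 = 86°C.
Reverse: A=6 T=3 G=10 C=7 → Tm = 2·9 + 4·17 = 86°C.
|ΔTm| = |86 − 86| = 0°C, ≤ 5°C.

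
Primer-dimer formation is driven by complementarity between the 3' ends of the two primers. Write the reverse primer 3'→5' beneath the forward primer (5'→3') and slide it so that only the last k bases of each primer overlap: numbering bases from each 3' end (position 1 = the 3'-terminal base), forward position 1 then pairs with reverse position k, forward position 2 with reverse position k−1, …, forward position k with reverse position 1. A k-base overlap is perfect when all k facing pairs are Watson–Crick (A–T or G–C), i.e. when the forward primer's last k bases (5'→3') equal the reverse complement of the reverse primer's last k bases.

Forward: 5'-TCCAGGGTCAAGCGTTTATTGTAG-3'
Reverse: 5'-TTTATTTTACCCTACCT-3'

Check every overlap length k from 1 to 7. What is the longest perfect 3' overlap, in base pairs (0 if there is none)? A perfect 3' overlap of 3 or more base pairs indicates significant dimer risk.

Longest perfect overlap: 2 complementary base pairs; below the dimer-risk threshold (threshold 3).

Last 7 bases (5'→3') — forward …ATTGTAG, reverse …CCTACCT.
Reverse complement of the reverse primer's last 7 bases: AGGTAGG; its first k bases are the reverse complement of the reverse primer's last k bases, so a perfect k-base overlap needs the forward primer's last k bases to equal them.
Comparing (forward last k vs required): k=1: G vs A ✗; k=2: AG vs AG ✓; k=3: TAG vs AGG ✗; k=4: GTAG vs AGGT ✗; k=5: TGTAG vs AGGTA ✗; k=6: TTGTAG vs AGGTAG ✗; k=7: ATTGTAG vs AGGTAGG ✗.
Only k = 2 is perfect, so the longest perfect 3' overlap is 2.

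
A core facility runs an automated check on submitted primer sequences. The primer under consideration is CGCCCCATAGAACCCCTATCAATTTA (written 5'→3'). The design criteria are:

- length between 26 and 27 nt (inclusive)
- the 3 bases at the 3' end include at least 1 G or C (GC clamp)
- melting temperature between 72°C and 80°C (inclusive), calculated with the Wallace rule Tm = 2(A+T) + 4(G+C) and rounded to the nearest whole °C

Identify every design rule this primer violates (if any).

Fails: GC clamp.

Base counts: A=8, T=6, G=2, C=10 (length 26).
length: length 26 ✓
GC clamp: 3' end TTA has 0 G/C, need ≥1 ✗
Tm: Tm = 2·14 + 4·12 = 76°C ✓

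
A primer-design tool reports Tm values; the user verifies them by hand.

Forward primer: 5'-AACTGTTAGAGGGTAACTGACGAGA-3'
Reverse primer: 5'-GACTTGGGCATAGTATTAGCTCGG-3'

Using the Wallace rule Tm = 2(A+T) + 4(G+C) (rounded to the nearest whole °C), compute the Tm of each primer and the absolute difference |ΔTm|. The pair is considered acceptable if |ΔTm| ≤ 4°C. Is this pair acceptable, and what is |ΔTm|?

Forward: A=9 T=5 G=8 C=3 → Tm = 2·14 + 4·11 = 72°C.
Reverse: A=5 T=7 G=8 C=4 → Tm = 2·12 + 4·12 = 72°C.
|ΔTm| = |72 − 72| = 0°C, ≤ 4°C.

|ΔTm| = 0°C; the pair is acceptable.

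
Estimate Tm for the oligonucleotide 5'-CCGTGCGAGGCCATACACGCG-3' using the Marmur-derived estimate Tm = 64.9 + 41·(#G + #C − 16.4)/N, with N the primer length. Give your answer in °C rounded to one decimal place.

62.2°C

Base counts: A=4, T=2, G=7, C=8; G+C = 15, N = 21.
Tm = 64.9 + 41·(15 − 16.4)/21 = 64.9 + -57.40/21 = 62.2°C.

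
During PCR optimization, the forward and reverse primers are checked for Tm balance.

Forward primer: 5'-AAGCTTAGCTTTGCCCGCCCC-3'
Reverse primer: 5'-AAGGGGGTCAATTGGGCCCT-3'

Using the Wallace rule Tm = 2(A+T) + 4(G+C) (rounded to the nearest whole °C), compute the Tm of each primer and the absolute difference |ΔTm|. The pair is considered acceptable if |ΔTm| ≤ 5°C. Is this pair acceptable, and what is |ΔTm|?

Forward: A=3 T=5 G=4 C=9 → Tm = 2·8 + 4·13 = 68°C.
Reverse: A=4 T=4 G=8 C=4 → Tm = 2·8 + 4·12 = 64°C.
|ΔTm| = |68 − 64| = 4°C, ≤ 5°C.

|ΔTm| = 4°C; the pair is acceptable.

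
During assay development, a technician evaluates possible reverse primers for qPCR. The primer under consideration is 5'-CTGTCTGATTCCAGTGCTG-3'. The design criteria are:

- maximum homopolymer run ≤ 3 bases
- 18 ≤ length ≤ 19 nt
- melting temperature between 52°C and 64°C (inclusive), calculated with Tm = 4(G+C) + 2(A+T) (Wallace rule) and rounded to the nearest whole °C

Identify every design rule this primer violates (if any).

Meets all criteria.

Base counts: A=2, T=7, G=5, C=5 (length 19).
homopolymer run: longest run = 2 ✓
length: length 19 ✓
Tm: Tm = 2·9 + 4·10 = 58°C ✓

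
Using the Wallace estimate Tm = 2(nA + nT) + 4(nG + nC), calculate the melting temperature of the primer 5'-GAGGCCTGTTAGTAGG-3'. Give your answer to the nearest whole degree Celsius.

Base counts: A=3, T=4, G=7, C=2 (length 16).
Tm = 2·(3+4) + 4·(7+2) = 2·7 + 4·9 = 14 + 36 = 50°C.

50°C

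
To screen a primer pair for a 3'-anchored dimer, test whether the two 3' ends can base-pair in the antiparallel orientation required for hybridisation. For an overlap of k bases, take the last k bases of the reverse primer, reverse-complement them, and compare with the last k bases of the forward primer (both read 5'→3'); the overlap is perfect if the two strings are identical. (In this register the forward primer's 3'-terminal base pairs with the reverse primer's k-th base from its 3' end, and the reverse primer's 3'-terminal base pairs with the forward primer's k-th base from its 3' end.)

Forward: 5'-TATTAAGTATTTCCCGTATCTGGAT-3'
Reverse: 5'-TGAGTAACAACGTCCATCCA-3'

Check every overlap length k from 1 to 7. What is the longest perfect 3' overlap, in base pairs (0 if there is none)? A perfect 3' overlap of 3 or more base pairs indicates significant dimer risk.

Last 7 bases (5'→3') — forward …TCTGGAT, reverse …CCATCCA.
Reverse complement of the reverse primer's last 7 bases: TGGATGG; its first k bases are the reverse complement of the reverse primer's last k bases, so a perfect k-base overlap needs the forward primer's last k bases to equal them.
Comparing (forward last k vs required): k=1: T vs T ✓; k=2: AT vs TG ✗; k=3: GAT vs TGG ✗; k=4: GGAT vs TGGA ✗; k=5: TGGAT vs TGGAT ✓; k=6: CTGGAT vs TGGATG ✗; k=7: TCTGGAT vs TGGATGG ✗.
Perfect overlaps at k = 1, 5; the largest is 5.

Longest perfect overlap: 5 complementary base pairs; significant dimer risk (threshold 3).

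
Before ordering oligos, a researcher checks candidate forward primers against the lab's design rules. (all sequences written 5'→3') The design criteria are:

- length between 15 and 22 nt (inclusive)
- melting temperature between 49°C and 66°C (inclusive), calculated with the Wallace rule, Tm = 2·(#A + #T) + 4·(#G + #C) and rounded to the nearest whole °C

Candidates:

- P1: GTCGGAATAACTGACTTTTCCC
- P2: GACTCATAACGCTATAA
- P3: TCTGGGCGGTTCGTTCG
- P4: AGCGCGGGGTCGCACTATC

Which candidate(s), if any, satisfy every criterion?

P1, P3 and P4.

P1 (22 nt, A=5 T=7 G=4 C=6): length 22 ✓; Tm = 2·12 + 4·10 = 64°C ✓ — passes.
P2 (17 nt, A=7 T=4 G=2 C=4): length 17 ✓; Tm = 2·11 + 4·6 = 46°C, outside 49–66°C ✗ — fails.
P3 (17 nt, A=0 T=6 G=7 C=4): length 17 ✓; Tm = 2·6 + 4·11 = 56°C ✓ — passes.
P4 (19 nt, A=3 T=3 G=7 C=6): length 19 ✓; Tm = 2·6 + 4·13 = 64°C ✓ — passes.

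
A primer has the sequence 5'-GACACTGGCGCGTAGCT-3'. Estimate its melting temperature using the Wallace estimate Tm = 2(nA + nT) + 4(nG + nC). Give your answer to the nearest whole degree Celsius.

Base counts: A=3, T=3, G=6, C=5 (length 17).
Tm = 2·(3+3) + 4·(6+5) = 2·6 + 4·11 = 12 + 44 = 56°C.

56°C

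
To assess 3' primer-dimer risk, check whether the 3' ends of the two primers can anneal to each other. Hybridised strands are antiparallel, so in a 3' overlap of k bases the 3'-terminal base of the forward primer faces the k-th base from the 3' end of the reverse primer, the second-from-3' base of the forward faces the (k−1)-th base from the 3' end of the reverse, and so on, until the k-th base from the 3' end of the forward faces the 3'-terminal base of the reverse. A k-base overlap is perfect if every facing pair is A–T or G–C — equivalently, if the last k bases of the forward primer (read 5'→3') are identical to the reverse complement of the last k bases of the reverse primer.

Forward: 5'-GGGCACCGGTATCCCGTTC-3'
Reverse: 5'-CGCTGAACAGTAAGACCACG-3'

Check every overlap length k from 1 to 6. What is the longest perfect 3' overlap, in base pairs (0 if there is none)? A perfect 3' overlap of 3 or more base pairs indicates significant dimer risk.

Last 6 bases (5'→3') — forward …CCGTTC, reverse …ACCACG.
Reverse complement of the reverse primer's last 6 bases: CGTGGT; its first k bases are the reverse complement of the reverse primer's last k bases, so a perfect k-base overlap needs the forward primer's last k bases to equal them.
Comparing (forward last k vs required): k=1: C vs C ✓; k=2: TC vs CG ✗; k=3: TTC vs CGT ✗; k=4: GTTC vs CGTG ✗; k=5: CGTTC vs CGTGG ✗; k=6: CCGTTC vs CGTGGT ✗.
Only k = 1 is perfect, so the longest perfect 3' overlap is 1.

Longest perfect overlap: 1 complementary base pair; below the dimer-risk threshold (threshold 3).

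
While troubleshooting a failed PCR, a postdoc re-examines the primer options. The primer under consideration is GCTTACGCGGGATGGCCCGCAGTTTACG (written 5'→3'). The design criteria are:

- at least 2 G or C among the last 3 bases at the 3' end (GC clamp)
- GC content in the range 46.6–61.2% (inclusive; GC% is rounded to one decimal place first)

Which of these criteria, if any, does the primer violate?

Fails: GC content.

Base counts: A=4, T=6, G=10, C=8 (length 28).
GC clamp: 3' end ACG has 2 G/C ✓
GC content: GC 18/28 = 64.3%, outside 46.6–61.2% ✗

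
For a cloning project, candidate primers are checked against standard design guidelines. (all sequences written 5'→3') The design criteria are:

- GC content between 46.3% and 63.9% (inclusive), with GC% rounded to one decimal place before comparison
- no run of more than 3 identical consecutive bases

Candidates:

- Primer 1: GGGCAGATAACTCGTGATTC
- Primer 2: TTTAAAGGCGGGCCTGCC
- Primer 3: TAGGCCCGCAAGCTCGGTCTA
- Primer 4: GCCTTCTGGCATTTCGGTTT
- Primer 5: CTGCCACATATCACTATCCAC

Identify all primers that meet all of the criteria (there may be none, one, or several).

Primer 1, Primer 2, Primer 3, Primer 4 and Primer 5.

Primer 1 (20 nt, A=5 T=5 G=6 C=4): GC 10/20 = 50.0% ✓; longest run = 3 ✓ — passes.
Primer 2 (18 nt, A=3 T=4 G=6 C=5): GC 11/18 = 61.1% ✓; longest run = 3 ✓ — passes.
Primer 3 (21 nt, A=4 T=4 G=6 C=7): GC 13/21 = 61.9% ✓; longest run = 3 ✓ — passes.
Primer 4 (20 nt, A=1 T=9 G=5 C=5): GC 10/20 = 50.0% ✓; longest run = 3 ✓ — passes.
Primer 5 (21 nt, A=6 T=5 G=1 C=9): GC 10/21 = 47.6% ✓; longest run = 2 ✓ — passes.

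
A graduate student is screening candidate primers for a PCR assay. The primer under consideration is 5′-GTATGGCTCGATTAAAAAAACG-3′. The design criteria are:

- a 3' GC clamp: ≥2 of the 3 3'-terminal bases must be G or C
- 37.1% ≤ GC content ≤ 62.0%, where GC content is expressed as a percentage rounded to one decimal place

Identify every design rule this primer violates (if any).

Fails: GC content.

Base counts: A=9, T=5, G=5, C=3 (length 22).
GC clamp: 3' end ACG has 2 G/C ✓
GC content: GC 8/22 = 36.4%, outside 37.1–62.0% ✗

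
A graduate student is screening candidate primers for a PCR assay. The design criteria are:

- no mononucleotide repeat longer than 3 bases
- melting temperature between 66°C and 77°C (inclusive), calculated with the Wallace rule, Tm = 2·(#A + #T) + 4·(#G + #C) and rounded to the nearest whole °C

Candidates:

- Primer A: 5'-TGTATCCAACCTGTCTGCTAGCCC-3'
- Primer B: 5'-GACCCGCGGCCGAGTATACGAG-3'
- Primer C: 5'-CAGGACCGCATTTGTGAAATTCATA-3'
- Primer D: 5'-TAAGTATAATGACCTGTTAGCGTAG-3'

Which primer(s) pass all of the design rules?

Primer A (24 nt, A=4 T=7 G=4 C=9): longest run = 3 ✓; Tm = 2·11 + 4·13 = 74°C ✓ — passes.
Primer B (22 nt, A=5 T=2 G=8 C=7): longest run = 3 ✓; Tm = 2·7 + 4·15 = 74°C ✓ — passes.
Primer C (25 nt, A=8 T=7 G=5 C=5): longest run = 3 ✓; Tm = 2·15 + 4·10 = 70°C ✓ — passes.
Primer D (25 nt, A=8 T=8 G=6 C=3): longest run = 2 ✓; Tm = 2·16 + 4·9 = 68°C ✓ — passes.

Primer A, Primer B, Primer C and Primer D.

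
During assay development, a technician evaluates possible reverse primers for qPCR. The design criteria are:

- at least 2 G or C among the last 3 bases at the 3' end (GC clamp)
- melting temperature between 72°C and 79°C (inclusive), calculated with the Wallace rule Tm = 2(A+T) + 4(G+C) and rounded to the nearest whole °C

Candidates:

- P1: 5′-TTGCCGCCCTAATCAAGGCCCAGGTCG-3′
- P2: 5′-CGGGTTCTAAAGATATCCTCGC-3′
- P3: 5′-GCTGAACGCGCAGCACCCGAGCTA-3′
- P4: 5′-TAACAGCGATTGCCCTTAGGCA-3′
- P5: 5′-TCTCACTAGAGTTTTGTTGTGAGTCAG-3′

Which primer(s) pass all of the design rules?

P1 (27 nt, A=5 T=5 G=7 C=10): 3' end TCG has 2 G/C ✓; Tm = 2·10 + 4·17 = 88°C, outside 72–79°C ✗ — fails.
P2 (22 nt, A=5 T=6 G=5 C=6): 3' end CGC has 3 G/C ✓; Tm = 2·11 + 4·11 = 66°C, outside 72–79°C ✗ — fails.
P3 (24 nt, A=6 T=2 G=7 C=9): 3' end CTA has 1 G/C, need ≥2 ✗; Tm = 2·8 + 4·16 = 80°C, outside 72–79°C ✗ — fails.
P4 (22 nt, A=6 T=5 G=5 C=6): 3' end GCA has 2 G/C ✓; Tm = 2·11 + 4·11 = 66°C, outside 72–79°C ✗ — fails.
P5 (27 nt, A=5 T=11 G=7 C=4): 3' end CAG has 2 G/C ✓; Tm = 2·16 + 4·11 = 76°C ✓ — passes.

P5 only.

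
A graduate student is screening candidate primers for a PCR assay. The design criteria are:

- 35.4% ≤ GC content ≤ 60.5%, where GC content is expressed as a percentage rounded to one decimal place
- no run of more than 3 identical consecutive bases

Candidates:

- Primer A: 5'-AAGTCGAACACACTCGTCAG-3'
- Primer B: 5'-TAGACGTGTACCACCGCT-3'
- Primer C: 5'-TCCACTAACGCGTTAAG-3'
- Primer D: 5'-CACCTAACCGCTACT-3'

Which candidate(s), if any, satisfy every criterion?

Primer A, Primer B, Primer C and Primer D.

Primer A (20 nt, A=7 T=3 G=4 C=6): GC 10/20 = 50.0% ✓; longest run = 2 ✓ — passes.
Primer B (18 nt, A=4 T=4 G=4 C=6): GC 10/18 = 55.6% ✓; longest run = 2 ✓ — passes.
Primer C (17 nt, A=5 T=4 G=3 C=5): GC 8/17 = 47.1% ✓; longest run = 2 ✓ — passes.
Primer D (15 nt, A=4 T=3 G=1 C=7): GC 8/15 = 53.3% ✓; longest run = 2 ✓ — passes.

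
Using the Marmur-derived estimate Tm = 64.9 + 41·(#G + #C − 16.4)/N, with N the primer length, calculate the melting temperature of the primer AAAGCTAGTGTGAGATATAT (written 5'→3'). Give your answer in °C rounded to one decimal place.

Base counts: A=8, T=6, G=5, C=1; G+C = 6, N = 20.
Tm = 64.9 + 41·(6 − 16.4)/20 = 64.9 + -426.40/20 = 43.6°C.

43.6°C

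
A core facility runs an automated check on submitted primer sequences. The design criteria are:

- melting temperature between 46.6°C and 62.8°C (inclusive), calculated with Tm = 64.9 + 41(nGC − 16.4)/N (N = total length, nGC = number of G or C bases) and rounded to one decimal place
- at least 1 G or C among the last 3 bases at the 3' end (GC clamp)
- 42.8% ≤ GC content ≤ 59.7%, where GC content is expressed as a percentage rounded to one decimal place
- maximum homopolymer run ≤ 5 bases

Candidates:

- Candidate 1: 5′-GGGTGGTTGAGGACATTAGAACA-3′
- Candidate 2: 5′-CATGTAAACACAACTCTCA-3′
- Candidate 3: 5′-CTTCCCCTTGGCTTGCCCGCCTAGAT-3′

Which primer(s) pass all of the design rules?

Candidate 1 (23 nt, A=7 T=5 G=9 C=2): Tm = 64.9 + 41·(11 − 16.4)/23 = 55.3°C ✓; 3' end ACA has 1 G/C ✓; GC 11/23 = 47.8% ✓; longest run = 3 ✓ — passes.
Candidate 2 (19 nt, A=8 T=4 G=1 C=6): Tm = 64.9 + 41·(7 − 16.4)/19 = 44.6°C, outside 46.6–62.8°C ✗; 3' end TCA has 1 G/C ✓; GC 7/19 = 36.8%, outside 42.8–59.7% ✗; longest run = 3 ✓ — fails.
Candidate 3 (26 nt, A=2 T=8 G=5 C=11): Tm = 64.9 + 41·(16 − 16.4)/26 = 64.3°C, outside 46.6–62.8°C ✗; 3' end GAT has 1 G/C ✓; GC 16/26 = 61.5%, outside 42.8–59.7% ✗; longest run = 4 ✓ — fails.

Candidate 1 only.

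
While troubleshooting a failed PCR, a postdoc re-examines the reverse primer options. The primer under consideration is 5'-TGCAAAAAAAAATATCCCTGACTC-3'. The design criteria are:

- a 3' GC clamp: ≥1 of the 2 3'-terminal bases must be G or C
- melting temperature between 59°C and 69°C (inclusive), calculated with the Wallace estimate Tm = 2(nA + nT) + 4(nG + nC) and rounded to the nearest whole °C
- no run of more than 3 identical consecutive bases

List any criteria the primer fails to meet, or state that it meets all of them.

Fails: homopolymer run.

Base counts: A=11, T=5, G=2, C=6 (length 24).
GC clamp: 3' end TC has 1 G/C ✓
Tm: Tm = 2·16 + 4·8 = 64°C ✓
homopolymer run: longest run = 9, exceeds 3 ✗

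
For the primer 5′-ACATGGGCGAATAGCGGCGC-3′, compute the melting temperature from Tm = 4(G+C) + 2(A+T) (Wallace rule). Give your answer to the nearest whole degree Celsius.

66°C

Base counts: A=5, T=2, G=8, C=5 (length 20).
Tm = 2·(5+2) + 4·(8+5) = 2·7 + 4·13 = 14 + 52 = 66°C.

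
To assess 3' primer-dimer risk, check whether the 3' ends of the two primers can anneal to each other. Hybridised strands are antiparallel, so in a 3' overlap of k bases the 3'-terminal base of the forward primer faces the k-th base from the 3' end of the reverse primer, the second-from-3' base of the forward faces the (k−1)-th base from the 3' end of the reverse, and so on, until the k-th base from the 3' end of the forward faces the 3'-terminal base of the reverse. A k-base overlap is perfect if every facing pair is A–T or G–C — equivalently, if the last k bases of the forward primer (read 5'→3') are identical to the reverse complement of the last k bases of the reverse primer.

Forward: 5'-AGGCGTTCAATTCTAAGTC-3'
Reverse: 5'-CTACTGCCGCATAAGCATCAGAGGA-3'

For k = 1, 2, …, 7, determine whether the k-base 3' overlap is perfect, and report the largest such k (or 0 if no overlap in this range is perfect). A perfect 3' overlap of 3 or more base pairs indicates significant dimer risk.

Last 7 bases (5'→3') — forward …CTAAGTC, reverse …CAGAGGA.
Reverse complement of the reverse primer's last 7 bases: TCCTCTG; its first k bases are the reverse complement of the reverse primer's last k bases, so a perfect k-base overlap needs the forward primer's last k bases to equal them.
Comparing (forward last k vs required): k=1: C vs T ✗; k=2: TC vs TC ✓; k=3: GTC vs TCC ✗; k=4: AGTC vs TCCT ✗; k=5: AAGTC vs TCCTC ✗; k=6: TAAGTC vs TCCTCT ✗; k=7: CTAAGTC vs TCCTCTG ✗.
Only k = 2 is perfect, so the longest perfect 3' overlap is 2.

Longest perfect overlap: 2 complementary base pairs; below the dimer-risk threshold (threshold 3).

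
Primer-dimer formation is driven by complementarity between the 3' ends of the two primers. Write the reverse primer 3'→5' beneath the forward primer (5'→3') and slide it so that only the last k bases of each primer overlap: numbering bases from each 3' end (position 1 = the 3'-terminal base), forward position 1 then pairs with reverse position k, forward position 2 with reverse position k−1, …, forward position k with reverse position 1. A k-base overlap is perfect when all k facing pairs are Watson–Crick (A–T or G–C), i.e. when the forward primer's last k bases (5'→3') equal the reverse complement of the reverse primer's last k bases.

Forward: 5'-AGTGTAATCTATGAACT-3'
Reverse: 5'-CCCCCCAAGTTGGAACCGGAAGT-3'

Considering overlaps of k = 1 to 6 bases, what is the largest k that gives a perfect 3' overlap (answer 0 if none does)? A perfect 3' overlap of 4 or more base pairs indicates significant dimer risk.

Longest perfect overlap: 3 complementary base pairs; below the dimer-risk threshold (threshold 4).

Last 6 bases (5'→3') — forward …TGAACT, reverse …GGAAGT.
Reverse complement of the reverse primer's last 6 bases: ACTTCC; its first k bases are the reverse complement of the reverse primer's last k bases, so a perfect k-base overlap needs the forward primer's last k bases to equal them.
Comparing (forward last k vs required): k=1: T vs A ✗; k=2: CT vs AC ✗; k=3: ACT vs ACT ✓; k=4: AACT vs ACTT ✗; k=5: GAACT vs ACTTC ✗; k=6: TGAACT vs ACTTCC ✗.
Only k = 3 is perfect, so the longest perfect 3' overlap is 3.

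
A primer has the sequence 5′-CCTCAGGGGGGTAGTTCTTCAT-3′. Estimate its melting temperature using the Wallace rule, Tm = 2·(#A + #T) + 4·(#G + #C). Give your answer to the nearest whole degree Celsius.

68°C

Base counts: A=3, T=7, G=7, C=5 (length 22).
Tm = 2·(3+7) + 4·(7+5) = 2·10 + 4·12 = 20 + 48 = 68°C.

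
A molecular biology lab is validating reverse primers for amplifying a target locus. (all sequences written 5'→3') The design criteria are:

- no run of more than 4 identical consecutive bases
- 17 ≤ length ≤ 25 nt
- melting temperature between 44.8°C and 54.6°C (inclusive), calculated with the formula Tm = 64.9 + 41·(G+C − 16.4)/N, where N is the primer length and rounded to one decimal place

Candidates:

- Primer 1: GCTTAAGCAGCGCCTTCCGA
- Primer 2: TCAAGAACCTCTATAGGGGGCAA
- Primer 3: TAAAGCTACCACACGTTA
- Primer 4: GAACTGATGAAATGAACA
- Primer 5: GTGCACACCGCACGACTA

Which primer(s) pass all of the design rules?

Primer 5 only.

Primer 1 (20 nt, A=4 T=4 G=5 C=7): longest run = 2 ✓; length 20 ✓; Tm = 64.9 + 41·(12 − 16.4)/20 = 55.9°C, outside 44.8–54.6°C ✗ — fails.
Primer 2 (23 nt, A=8 T=4 G=6 C=5): longest run = 5, exceeds 4 ✗; length 23 ✓; Tm = 64.9 + 41·(11 − 16.4)/23 = 55.3°C, outside 44.8–54.6°C ✗ — fails.
Primer 3 (18 nt, A=7 T=4 G=2 C=5): longest run = 3 ✓; length 18 ✓; Tm = 64.9 + 41·(7 − 16.4)/18 = 43.5°C, outside 44.8–54.6°C ✗ — fails.
Primer 4 (18 nt, A=9 T=3 G=4 C=2): longest run = 3 ✓; length 18 ✓; Tm = 64.9 + 41·(6 − 16.4)/18 = 41.2°C, outside 44.8–54.6°C ✗ — fails.
Primer 5 (18 nt, A=5 T=2 G=4 C=7): longest run = 2 ✓; length 18 ✓; Tm = 64.9 + 41·(11 − 16.4)/18 = 52.6°C ✓ — passes.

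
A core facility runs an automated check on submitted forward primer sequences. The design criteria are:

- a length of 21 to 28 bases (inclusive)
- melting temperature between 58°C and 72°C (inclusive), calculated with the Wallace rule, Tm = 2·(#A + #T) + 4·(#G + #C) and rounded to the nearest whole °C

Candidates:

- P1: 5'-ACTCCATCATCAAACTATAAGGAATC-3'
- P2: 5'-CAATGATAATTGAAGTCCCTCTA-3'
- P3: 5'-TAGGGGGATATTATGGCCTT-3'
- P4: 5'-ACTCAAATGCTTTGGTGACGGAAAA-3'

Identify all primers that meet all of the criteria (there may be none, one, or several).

P1, P2 and P4.

P1 (26 nt, A=11 T=6 G=2 C=7): length 26 ✓; Tm = 2·17 + 4·9 = 70°C ✓ — passes.
P2 (23 nt, A=8 T=7 G=3 C=5): length 23 ✓; Tm = 2·15 + 4·8 = 62°C ✓ — passes.
P3 (20 nt, A=4 T=7 G=7 C=2): length 20, outside 21–28 ✗; Tm = 2·11 + 4·9 = 58°C ✓ — fails.
P4 (25 nt, A=9 T=6 G=6 C=4): length 25 ✓; Tm = 2·15 + 4·10 = 70°C ✓ — passes.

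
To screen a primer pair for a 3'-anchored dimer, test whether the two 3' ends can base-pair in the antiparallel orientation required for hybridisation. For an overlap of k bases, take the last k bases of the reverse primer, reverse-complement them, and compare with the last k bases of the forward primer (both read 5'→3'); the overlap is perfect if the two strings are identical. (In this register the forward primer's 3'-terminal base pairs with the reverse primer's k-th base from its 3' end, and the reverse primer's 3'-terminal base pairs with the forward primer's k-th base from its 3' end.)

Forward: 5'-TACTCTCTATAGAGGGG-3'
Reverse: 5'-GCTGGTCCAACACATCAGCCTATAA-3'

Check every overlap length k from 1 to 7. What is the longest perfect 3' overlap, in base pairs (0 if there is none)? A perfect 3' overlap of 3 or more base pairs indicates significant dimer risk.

Last 7 bases (5'→3') — forward …AGAGGGG, reverse …CCTATAA.
Reverse complement of the reverse primer's last 7 bases: TTATAGG; its first k bases are the reverse complement of the reverse primer's last k bases, so a perfect k-base overlap needs the forward primer's last k bases to equal them.
Comparing (forward last k vs required): k=1: G vs T ✗; k=2: GG vs TT ✗; k=3: GGG vs TTA ✗; k=4: GGGG vs TTAT ✗; k=5: AGGGG vs TTATA ✗; k=6: GAGGGG vs TTATAG ✗; k=7: AGAGGGG vs TTATAGG ✗.
No overlap length from 1 to 7 is perfect, so the longest perfect 3' overlap is 0.

Longest perfect overlap: 0 complementary base pairs; below the dimer-risk threshold (threshold 3).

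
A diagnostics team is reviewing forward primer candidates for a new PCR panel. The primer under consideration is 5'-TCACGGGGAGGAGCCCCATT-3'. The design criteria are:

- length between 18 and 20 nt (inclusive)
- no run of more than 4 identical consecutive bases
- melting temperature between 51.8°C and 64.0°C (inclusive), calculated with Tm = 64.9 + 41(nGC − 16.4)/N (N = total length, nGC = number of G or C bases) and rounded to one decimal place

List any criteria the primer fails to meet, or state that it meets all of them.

Base counts: A=4, T=3, G=7, C=6 (length 20).
length: length 20 ✓
homopolymer run: longest run = 4 ✓
Tm: Tm = 64.9 + 41·(13 − 16.4)/20 = 57.9°C ✓

Meets all criteria.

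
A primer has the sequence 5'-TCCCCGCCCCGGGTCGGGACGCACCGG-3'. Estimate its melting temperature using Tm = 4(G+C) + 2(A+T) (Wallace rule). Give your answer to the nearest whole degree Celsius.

Base counts: A=2, T=2, G=10, C=13 (length 27).
Tm = 2·(2+2) + 4·(10+13) = 2·4 + 4·23 = 8 + 92 = 100°C.

100°C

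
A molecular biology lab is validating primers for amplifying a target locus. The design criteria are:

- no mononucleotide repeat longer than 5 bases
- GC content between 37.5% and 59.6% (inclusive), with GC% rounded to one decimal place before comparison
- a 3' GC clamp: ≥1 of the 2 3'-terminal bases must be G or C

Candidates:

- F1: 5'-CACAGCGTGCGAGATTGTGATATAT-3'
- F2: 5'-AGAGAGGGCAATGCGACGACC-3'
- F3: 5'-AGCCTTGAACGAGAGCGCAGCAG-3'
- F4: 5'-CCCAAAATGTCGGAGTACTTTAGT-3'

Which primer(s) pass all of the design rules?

F1 (25 nt, A=7 T=7 G=7 C=4): longest run = 2 ✓; GC 11/25 = 44.0% ✓; 3' end AT has 0 G/C, need ≥1 ✗ — fails.
F2 (21 nt, A=7 T=1 G=8 C=5): longest run = 3 ✓; GC 13/21 = 61.9%, outside 37.5–59.6% ✗; 3' end CC has 2 G/C ✓ — fails.
F3 (23 nt, A=7 T=2 G=8 C=6): longest run = 2 ✓; GC 14/23 = 60.9%, outside 37.5–59.6% ✗; 3' end AG has 1 G/C ✓ — fails.
F4 (24 nt, A=7 T=7 G=5 C=5): longest run = 4 ✓; GC 10/24 = 41.7% ✓; 3' end GT has 1 G/C ✓ — passes.

F4 only.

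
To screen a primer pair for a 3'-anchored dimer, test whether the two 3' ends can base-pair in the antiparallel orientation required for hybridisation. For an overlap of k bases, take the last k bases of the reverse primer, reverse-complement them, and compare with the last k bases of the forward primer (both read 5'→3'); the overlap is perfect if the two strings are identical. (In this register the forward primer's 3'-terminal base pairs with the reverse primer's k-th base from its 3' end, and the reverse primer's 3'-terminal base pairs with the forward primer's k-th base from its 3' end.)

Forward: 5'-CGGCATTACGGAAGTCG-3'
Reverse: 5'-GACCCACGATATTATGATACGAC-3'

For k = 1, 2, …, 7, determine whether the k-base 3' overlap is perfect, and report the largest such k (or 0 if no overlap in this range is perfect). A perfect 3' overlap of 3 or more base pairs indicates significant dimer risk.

Longest perfect overlap: 4 complementary base pairs; significant dimer risk (threshold 3).

Last 7 bases (5'→3') — forward …GAAGTCG, reverse …ATACGAC.
Reverse complement of the reverse primer's last 7 bases: GTCGTAT; its first k bases are the reverse complement of the reverse primer's last k bases, so a perfect k-base overlap needs the forward primer's last k bases to equal them.
Comparing (forward last k vs required): k=1: G vs G ✓; k=2: CG vs GT ✗; k=3: TCG vs GTC ✗; k=4: GTCG vs GTCG ✓; k=5: AGTCG vs GTCGT ✗; k=6: AAGTCG vs GTCGTA ✗; k=7: GAAGTCG vs GTCGTAT ✗.
Perfect overlaps at k = 1, 4; the largest is 4.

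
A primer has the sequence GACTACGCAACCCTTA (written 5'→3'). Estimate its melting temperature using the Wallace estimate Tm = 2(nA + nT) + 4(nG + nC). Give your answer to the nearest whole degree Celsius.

48°C

Base counts: A=5, T=3, G=2, C=6 (length 16).
Tm = 2·(5+3) + 4·(2+6) = 2·8 + 4·8 = 16 + 32 = 48°C.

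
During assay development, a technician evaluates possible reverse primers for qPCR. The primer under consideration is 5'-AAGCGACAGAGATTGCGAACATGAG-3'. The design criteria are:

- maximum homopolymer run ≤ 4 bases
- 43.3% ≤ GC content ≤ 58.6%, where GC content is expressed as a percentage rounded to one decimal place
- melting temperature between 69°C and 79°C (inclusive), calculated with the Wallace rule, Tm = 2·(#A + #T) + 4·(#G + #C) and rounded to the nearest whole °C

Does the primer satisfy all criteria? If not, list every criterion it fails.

Meets all criteria.

Base counts: A=10, T=3, G=8, C=4 (length 25).
homopolymer run: longest run = 2 ✓
GC content: GC 12/25 = 48.0% ✓
Tm: Tm = 2·13 + 4·12 = 74°C ✓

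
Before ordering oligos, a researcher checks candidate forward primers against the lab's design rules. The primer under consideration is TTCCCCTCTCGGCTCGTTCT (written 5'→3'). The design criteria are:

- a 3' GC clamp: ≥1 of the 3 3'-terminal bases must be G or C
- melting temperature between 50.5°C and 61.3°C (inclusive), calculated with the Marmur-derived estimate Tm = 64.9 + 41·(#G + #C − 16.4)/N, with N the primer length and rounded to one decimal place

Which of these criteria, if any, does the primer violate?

Base counts: A=0, T=8, G=3, C=9 (length 20).
GC clamp: 3' end TCT has 1 G/C ✓
Tm: Tm = 64.9 + 41·(12 − 16.4)/20 = 55.9°C ✓

Meets all criteria.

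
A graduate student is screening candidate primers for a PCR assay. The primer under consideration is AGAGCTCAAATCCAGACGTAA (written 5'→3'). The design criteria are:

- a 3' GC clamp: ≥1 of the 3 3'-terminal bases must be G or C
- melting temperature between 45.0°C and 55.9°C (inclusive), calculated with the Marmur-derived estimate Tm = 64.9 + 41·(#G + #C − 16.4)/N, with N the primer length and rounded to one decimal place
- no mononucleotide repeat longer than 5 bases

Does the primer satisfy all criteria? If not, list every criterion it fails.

Base counts: A=9, T=3, G=4, C=5 (length 21).
GC clamp: 3' end TAA has 0 G/C, need ≥1 ✗
Tm: Tm = 64.9 + 41·(9 − 16.4)/21 = 50.5°C ✓
homopolymer run: longest run = 3 ✓

Fails: GC clamp.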